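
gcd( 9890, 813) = 1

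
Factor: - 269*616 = -2^3*7^1*11^1*269^1 =-165704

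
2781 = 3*927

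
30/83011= 30/83011 = 0.00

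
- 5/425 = - 1/85 = - 0.01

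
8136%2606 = 318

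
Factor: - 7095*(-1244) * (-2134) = -2^3*3^1 * 5^1 * 11^2*43^1*97^1*311^1= - 18835068120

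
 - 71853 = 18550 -90403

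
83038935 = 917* 90555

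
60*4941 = 296460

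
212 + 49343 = 49555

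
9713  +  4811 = 14524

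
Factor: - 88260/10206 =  - 14710/1701 = -2^1*3^( - 5)*5^1*7^( - 1) * 1471^1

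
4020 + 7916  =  11936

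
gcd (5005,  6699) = 77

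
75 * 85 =6375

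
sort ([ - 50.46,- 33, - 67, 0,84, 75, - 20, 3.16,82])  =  [ - 67,-50.46 ,  -  33, - 20, 0, 3.16, 75, 82, 84 ] 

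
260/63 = 260/63 = 4.13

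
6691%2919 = 853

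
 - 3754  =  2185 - 5939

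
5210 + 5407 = 10617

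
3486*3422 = 11929092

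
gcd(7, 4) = 1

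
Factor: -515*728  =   - 374920 = - 2^3 * 5^1 * 7^1 * 13^1*103^1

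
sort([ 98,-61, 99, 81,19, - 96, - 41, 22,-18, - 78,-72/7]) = [ - 96 , - 78,-61,-41, - 18, -72/7, 19,  22, 81,98, 99 ]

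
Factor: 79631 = 79631^1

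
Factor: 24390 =2^1*3^2*5^1* 271^1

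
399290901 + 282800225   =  682091126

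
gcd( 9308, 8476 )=52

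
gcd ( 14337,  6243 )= 3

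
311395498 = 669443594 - 358048096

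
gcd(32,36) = 4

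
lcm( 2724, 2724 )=2724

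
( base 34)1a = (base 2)101100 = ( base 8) 54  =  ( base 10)44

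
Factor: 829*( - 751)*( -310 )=2^1*5^1*31^1*751^1 * 829^1 = 192999490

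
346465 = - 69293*( -5) 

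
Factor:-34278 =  - 2^1 *3^1*29^1*197^1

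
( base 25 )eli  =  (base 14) 355b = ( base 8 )22115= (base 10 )9293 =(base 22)j49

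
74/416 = 37/208 = 0.18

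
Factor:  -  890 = -2^1*5^1*89^1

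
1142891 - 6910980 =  - 5768089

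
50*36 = 1800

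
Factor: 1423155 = 3^1*5^1*17^1 * 5581^1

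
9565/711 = 13 + 322/711 = 13.45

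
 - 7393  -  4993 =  - 12386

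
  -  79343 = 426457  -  505800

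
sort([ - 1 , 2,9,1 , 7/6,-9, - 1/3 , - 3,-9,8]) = [-9, - 9,-3,-1,  -  1/3, 1 , 7/6,2, 8, 9]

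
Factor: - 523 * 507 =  - 3^1 *13^2 * 523^1 = -265161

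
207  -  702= -495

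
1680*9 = 15120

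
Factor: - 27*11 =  - 3^3*11^1= -  297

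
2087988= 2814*742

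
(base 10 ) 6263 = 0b1100001110111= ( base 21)e45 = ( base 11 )4784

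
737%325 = 87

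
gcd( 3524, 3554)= 2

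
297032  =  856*347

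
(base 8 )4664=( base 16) 9b4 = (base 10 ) 2484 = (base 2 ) 100110110100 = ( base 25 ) 3O9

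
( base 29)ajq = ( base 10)8987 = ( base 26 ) D7H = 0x231b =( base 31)9as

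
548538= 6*91423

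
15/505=3/101 = 0.03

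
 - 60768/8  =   - 7596 = -7596.00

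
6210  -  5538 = 672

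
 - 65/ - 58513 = 5/4501 = 0.00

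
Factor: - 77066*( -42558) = 3279774828 = 2^2*3^1*11^1*31^1*41^1*113^1*173^1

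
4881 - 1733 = 3148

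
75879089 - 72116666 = 3762423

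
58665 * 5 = 293325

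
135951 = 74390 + 61561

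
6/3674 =3/1837  =  0.00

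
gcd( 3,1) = 1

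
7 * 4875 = 34125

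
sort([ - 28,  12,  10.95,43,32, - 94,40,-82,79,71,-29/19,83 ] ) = [ - 94, - 82,-28, - 29/19 , 10.95 , 12, 32, 40, 43,71, 79, 83] 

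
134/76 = 1 + 29/38 = 1.76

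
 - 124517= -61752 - 62765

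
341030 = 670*509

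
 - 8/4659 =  - 1+4651/4659 = - 0.00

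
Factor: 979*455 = 5^1*7^1*11^1*13^1 * 89^1  =  445445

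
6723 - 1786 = 4937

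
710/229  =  710/229 = 3.10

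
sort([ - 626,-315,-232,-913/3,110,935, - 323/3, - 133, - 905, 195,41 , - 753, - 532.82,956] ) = [ - 905,-753, - 626,  -  532.82, - 315,- 913/3, - 232, - 133,-323/3, 41, 110,195,935,  956] 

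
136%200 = 136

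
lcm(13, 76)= 988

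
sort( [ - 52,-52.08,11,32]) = [ - 52.08  ,-52, 11,32] 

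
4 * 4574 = 18296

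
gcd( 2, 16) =2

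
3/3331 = 3/3331 =0.00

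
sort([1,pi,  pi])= [1, pi, pi]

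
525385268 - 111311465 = 414073803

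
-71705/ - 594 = 120 + 425/594 = 120.72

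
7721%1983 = 1772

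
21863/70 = 21863/70 = 312.33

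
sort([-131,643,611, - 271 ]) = [ - 271, - 131,611, 643]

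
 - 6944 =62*( -112 )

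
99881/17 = 99881/17 = 5875.35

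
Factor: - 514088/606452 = -718/847 = - 2^1*7^(-1 )*11^ ( - 2 )*359^1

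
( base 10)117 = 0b1110101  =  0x75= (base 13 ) 90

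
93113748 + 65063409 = 158177157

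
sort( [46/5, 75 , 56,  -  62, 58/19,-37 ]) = [ - 62, - 37, 58/19,46/5,56,75] 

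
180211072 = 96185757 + 84025315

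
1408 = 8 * 176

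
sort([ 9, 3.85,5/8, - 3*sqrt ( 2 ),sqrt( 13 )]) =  [ - 3*sqrt (2 ),5/8,  sqrt( 13 ),  3.85, 9 ] 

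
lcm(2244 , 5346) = 181764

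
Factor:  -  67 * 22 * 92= - 135608 = -2^3 * 11^1  *  23^1* 67^1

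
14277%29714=14277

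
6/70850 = 3/35425 = 0.00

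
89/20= 4 + 9/20 = 4.45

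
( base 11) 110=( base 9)156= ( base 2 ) 10000100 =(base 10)132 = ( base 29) 4G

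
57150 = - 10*( - 5715)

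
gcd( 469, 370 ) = 1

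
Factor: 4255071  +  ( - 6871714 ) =-2616643^1 = - 2616643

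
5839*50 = 291950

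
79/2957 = 79/2957 = 0.03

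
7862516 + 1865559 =9728075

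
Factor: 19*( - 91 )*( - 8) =2^3*7^1*13^1*19^1 = 13832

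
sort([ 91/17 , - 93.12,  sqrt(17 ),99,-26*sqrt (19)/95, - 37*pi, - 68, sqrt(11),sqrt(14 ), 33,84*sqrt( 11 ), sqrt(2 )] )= [ - 37*pi,- 93.12, - 68, - 26*sqrt (19 )/95,sqrt(2), sqrt( 11) , sqrt( 14),sqrt( 17),91/17, 33,99,  84 * sqrt(11)]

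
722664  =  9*80296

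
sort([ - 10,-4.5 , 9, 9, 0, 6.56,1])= [-10,-4.5,0, 1,6.56 , 9, 9 ] 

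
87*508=44196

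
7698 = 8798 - 1100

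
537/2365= 537/2365 = 0.23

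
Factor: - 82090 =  - 2^1 * 5^1*8209^1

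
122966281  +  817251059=940217340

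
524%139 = 107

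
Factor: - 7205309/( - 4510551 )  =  3^(-1 )*1503517^( - 1 ) * 7205309^1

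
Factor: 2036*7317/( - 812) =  - 3^3*7^( - 1 )*29^ (  -  1)*271^1*509^1 = -  3724353/203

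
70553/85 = 70553/85  =  830.04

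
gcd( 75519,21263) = 1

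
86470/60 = 8647/6=1441.17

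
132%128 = 4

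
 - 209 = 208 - 417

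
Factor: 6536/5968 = 817/746 = 2^(  -  1 )*19^1 * 43^1*373^( - 1 ) 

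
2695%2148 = 547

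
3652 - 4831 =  - 1179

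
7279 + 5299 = 12578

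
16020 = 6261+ 9759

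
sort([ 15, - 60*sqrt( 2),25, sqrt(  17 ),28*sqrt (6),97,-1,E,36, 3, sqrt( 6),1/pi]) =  [ - 60*sqrt (2 ), - 1,1/pi , sqrt( 6),E,3,sqrt( 17), 15, 25,36, 28*sqrt (6),97]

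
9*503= 4527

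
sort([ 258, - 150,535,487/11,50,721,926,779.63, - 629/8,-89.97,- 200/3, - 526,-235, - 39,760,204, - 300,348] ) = [ - 526, - 300, - 235, - 150, - 89.97, - 629/8, - 200/3, - 39,487/11,50,204 , 258,348,535, 721,760,779.63, 926]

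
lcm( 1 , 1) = 1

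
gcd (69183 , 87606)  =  9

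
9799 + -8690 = 1109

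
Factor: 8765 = 5^1 * 1753^1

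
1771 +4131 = 5902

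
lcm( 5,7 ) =35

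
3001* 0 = 0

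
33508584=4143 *8088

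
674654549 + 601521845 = 1276176394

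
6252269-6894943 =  - 642674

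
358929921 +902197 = 359832118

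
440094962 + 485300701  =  925395663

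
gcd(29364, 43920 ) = 12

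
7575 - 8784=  - 1209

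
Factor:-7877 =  - 7877^1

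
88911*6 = 533466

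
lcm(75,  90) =450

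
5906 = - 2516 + 8422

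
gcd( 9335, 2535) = 5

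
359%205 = 154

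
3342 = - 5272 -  - 8614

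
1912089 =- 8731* ( -219 ) 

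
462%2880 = 462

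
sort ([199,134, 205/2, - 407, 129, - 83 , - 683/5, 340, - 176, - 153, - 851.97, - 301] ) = [ - 851.97, - 407, - 301, - 176,  -  153 ,-683/5, - 83,  205/2 , 129,134, 199, 340] 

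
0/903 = 0 = 0.00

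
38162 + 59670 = 97832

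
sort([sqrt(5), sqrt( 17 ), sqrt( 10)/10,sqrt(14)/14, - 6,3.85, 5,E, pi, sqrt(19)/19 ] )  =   [-6,sqrt ( 19) /19  ,  sqrt(14)/14,  sqrt(10)/10, sqrt(5), E,pi,3.85,sqrt(17 ),5 ] 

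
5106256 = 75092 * 68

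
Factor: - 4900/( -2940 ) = 3^(-1) * 5^1= 5/3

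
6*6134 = 36804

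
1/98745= 1/98745 = 0.00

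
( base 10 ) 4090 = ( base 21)95g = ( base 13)1B28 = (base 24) 72A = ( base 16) FFA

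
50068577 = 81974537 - 31905960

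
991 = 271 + 720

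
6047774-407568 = 5640206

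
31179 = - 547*(- 57)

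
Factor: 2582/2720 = 2^( - 4 )*5^(- 1)*17^( - 1)*1291^1 = 1291/1360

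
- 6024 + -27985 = - 34009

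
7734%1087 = 125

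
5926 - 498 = 5428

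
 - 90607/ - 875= 103+482/875 = 103.55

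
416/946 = 208/473= 0.44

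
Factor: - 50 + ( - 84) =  - 2^1*67^1 = -134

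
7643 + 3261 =10904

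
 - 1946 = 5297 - 7243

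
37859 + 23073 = 60932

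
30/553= 30/553 = 0.05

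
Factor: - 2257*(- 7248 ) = 2^4 * 3^1*37^1 * 61^1*151^1 = 16358736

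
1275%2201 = 1275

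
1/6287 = 1/6287= 0.00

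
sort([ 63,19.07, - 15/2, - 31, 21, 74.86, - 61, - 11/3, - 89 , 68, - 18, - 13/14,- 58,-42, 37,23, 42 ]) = [ - 89, - 61, - 58, - 42, - 31,-18,- 15/2, - 11/3  ,-13/14, 19.07, 21,23, 37,  42,63, 68, 74.86] 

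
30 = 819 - 789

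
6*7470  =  44820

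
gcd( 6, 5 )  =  1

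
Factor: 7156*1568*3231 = 2^7*3^2*7^2*359^1* 1789^1 = 36253784448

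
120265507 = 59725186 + 60540321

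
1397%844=553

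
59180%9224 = 3836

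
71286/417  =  170 + 132/139=170.95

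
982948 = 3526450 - 2543502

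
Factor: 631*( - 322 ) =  - 203182  =  -  2^1*7^1*23^1*631^1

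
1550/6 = 258 + 1/3= 258.33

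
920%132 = 128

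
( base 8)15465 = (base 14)2777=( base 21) fge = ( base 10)6965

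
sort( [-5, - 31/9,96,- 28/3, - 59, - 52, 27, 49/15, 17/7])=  [  -  59,  -  52,- 28/3, - 5  ,- 31/9,17/7, 49/15, 27,96]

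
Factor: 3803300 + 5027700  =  2^3 * 5^3*8831^1 = 8831000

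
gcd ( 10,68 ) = 2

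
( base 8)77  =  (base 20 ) 33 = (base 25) 2d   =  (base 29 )25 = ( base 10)63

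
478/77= 6 + 16/77 = 6.21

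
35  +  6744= 6779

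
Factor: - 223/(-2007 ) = 3^( - 2 ) = 1/9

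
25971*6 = 155826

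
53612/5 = 53612/5 =10722.40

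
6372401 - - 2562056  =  8934457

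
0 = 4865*0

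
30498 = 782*39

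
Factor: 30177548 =2^2*19^1*397073^1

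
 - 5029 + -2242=-7271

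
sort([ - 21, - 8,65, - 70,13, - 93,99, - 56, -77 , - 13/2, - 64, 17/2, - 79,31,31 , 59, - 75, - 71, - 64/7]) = [ - 93,-79, - 77, - 75,- 71, - 70, - 64,  -  56, - 21,-64/7, - 8, - 13/2,17/2,13, 31,31, 59,65,99] 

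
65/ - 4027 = - 1+3962/4027 = - 0.02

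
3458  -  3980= - 522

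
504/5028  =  42/419 = 0.10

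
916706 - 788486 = 128220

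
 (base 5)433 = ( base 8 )166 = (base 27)4a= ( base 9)141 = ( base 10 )118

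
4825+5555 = 10380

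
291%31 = 12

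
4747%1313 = 808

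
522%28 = 18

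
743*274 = 203582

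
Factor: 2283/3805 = 3^1*5^(  -  1)  =  3/5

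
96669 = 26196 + 70473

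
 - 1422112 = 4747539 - 6169651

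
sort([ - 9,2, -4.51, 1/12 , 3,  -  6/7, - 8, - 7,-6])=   [ - 9, - 8, - 7, - 6, - 4.51 , - 6/7, 1/12, 2,3 ] 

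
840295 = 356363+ 483932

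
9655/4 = 9655/4 = 2413.75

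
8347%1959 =511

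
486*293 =142398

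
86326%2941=1037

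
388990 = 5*77798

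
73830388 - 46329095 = 27501293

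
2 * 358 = 716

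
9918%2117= 1450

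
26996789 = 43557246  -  16560457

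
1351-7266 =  - 5915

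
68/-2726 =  - 1 + 1329/1363 = -0.02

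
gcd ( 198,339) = 3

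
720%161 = 76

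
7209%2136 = 801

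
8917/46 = 8917/46 = 193.85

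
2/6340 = 1/3170 = 0.00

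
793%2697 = 793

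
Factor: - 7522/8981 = -2^1*7^(-1)*1283^( - 1) * 3761^1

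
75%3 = 0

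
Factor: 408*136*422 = 23415936 = 2^7*3^1*17^2*211^1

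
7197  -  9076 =-1879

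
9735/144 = 67 +29/48 = 67.60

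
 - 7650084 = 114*( - 67106)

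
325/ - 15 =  - 22 + 1/3 = - 21.67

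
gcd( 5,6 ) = 1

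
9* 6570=59130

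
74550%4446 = 3414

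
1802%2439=1802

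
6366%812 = 682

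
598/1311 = 26/57=0.46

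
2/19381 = 2/19381= 0.00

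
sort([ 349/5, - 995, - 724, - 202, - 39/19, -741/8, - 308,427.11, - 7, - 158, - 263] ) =[ - 995, -724,  -  308, - 263, - 202, - 158, - 741/8,  -  7, - 39/19, 349/5, 427.11]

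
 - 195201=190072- 385273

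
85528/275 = 85528/275 = 311.01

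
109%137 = 109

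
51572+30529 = 82101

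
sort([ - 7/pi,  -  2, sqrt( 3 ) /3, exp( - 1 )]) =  [ - 7/pi,-2, exp( - 1), sqrt( 3) /3] 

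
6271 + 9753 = 16024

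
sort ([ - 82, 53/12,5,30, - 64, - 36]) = [ - 82, - 64,  -  36,53/12,5,  30] 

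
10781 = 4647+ 6134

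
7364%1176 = 308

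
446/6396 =223/3198=0.07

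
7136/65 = 7136/65= 109.78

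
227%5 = 2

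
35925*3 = 107775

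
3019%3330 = 3019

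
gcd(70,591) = 1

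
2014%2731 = 2014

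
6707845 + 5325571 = 12033416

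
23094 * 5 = 115470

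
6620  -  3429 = 3191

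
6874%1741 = 1651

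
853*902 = 769406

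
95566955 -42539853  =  53027102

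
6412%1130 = 762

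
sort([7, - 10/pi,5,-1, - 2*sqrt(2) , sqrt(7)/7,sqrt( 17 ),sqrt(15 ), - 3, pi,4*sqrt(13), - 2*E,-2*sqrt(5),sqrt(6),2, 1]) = [- 2*E, - 2*sqrt(5), - 10/pi,  -  3, - 2*sqrt(2), - 1,sqrt(7)/7 , 1,2,  sqrt (6),  pi, sqrt(15), sqrt( 17 ),5,7,4*sqrt(13 )]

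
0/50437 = 0 = 0.00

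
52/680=13/170  =  0.08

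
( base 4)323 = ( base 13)47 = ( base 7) 113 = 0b111011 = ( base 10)59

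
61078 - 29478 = 31600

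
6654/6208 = 1 + 223/3104= 1.07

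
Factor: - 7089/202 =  - 2^(-1 ) * 3^1*17^1*101^( - 1 ) * 139^1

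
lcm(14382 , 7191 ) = 14382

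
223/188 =223/188 = 1.19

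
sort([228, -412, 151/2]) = [- 412, 151/2,228]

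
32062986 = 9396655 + 22666331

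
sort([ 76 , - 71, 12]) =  [ - 71, 12, 76 ] 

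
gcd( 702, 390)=78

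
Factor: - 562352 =-2^4*7^1*5021^1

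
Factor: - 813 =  - 3^1*271^1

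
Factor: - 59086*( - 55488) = 3278563968 = 2^7*3^1 *17^2*31^1 *953^1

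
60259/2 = 30129 +1/2=30129.50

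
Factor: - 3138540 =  - 2^2*3^1*5^1*17^2*181^1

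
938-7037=-6099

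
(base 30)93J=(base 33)7HP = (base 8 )20021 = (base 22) gl3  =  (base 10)8209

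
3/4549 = 3/4549=0.00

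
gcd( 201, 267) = 3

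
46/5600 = 23/2800 = 0.01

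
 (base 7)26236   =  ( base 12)4061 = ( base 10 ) 6985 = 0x1B49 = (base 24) C31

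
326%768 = 326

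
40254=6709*6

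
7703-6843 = 860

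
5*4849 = 24245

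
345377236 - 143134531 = 202242705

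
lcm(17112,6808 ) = 633144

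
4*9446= 37784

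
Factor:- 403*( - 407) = 164021= 11^1*13^1*31^1 *37^1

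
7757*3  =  23271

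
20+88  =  108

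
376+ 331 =707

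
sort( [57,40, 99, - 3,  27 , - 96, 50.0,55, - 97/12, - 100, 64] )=[ - 100, - 96, - 97/12, - 3, 27, 40, 50.0, 55, 57,64,99 ] 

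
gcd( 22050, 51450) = 7350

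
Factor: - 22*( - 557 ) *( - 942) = - 11543268=   - 2^2*3^1*11^1 * 157^1 * 557^1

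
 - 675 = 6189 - 6864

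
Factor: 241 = 241^1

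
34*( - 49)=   -  1666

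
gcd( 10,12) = 2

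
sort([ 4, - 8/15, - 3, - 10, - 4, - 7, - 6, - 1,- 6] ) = [-10, - 7, - 6,  -  6,-4, -3,  -  1,-8/15,  4 ]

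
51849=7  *7407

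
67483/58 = 2327/2 = 1163.50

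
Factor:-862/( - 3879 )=2^1*3^( - 2) = 2/9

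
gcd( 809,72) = 1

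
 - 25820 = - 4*6455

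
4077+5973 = 10050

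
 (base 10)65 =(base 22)2L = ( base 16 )41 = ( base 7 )122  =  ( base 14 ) 49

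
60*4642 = 278520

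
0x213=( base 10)531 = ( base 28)ir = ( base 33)G3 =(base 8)1023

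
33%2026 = 33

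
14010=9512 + 4498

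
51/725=51/725 = 0.07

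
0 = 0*96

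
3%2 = 1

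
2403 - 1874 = 529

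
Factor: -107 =  -  107^1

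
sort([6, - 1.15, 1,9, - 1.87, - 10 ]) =[-10, - 1.87, - 1.15, 1, 6, 9]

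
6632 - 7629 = -997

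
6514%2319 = 1876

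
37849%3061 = 1117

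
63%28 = 7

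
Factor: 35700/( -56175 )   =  -68/107 = -2^2*17^1*107^(-1 ) 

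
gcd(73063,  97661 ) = 1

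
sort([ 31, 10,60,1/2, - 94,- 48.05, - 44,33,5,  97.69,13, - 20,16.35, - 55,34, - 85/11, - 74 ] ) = [ - 94, - 74, - 55, - 48.05 ,-44, - 20, - 85/11,1/2,5,10,13,16.35 , 31,33,34,60, 97.69]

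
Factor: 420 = 2^2*3^1*5^1*7^1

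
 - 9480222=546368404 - 555848626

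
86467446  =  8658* 9987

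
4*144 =576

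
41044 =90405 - 49361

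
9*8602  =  77418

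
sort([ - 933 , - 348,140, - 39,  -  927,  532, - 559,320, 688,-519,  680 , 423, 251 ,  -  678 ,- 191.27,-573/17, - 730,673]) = [ - 933 , - 927 , - 730, - 678, - 559, - 519, - 348, - 191.27, - 39, - 573/17,140,251, 320, 423,  532,  673, 680,688]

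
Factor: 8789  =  11^1 *17^1*47^1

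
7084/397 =17 + 335/397 =17.84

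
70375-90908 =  - 20533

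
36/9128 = 9/2282  =  0.00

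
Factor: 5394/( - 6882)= -29/37 = - 29^1*37^ ( - 1)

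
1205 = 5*241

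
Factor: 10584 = 2^3*3^3*7^2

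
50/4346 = 25/2173 = 0.01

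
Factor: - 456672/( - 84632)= 804/149 = 2^2*3^1*67^1*149^( - 1) 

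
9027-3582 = 5445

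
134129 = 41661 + 92468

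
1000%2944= 1000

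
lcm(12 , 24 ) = 24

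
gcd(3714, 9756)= 6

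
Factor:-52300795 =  - 5^1  *37^1*282707^1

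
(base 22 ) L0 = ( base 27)H3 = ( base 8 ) 716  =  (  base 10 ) 462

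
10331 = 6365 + 3966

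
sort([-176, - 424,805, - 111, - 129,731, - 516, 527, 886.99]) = [ - 516, - 424, - 176,-129 , - 111,  527, 731, 805,  886.99 ] 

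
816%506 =310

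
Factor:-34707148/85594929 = -2^2*3^ (  -  1 )*19^1 * 863^(-1 )*4723^(-1)* 65239^1=-4958164/12227847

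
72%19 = 15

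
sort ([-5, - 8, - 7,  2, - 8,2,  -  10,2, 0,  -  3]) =[ - 10, -8,-8,- 7, - 5, - 3,0,2,2,2]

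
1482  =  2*741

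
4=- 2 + 6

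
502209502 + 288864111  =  791073613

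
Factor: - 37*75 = -3^1 *5^2 * 37^1 = - 2775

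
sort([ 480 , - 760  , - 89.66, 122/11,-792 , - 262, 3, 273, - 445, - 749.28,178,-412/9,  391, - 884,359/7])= [  -  884, - 792, - 760, - 749.28, - 445, - 262  , - 89.66,  -  412/9,3, 122/11, 359/7,178, 273, 391, 480 ] 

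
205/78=205/78 = 2.63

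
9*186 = 1674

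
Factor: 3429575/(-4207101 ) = - 3^( - 1)*5^2*137183^1 *1402367^ ( - 1)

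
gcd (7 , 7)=7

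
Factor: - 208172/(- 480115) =284/655=2^2*  5^( - 1)*  71^1*131^( - 1) 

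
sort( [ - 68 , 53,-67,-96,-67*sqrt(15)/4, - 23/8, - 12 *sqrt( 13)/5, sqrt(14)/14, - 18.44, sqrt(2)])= [ - 96,  -  68, -67,- 67 *sqrt( 15)/4,-18.44, - 12*sqrt(13)/5,  -  23/8, sqrt(14) /14, sqrt(2), 53 ]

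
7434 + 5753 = 13187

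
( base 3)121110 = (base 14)23a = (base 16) 1BC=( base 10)444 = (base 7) 1203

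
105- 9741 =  - 9636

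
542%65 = 22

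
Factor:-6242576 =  - 2^4 * 390161^1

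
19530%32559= 19530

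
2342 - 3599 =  - 1257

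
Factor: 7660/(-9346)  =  -3830/4673 = - 2^1*5^1*383^1*4673^( - 1) 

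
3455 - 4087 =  - 632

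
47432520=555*85464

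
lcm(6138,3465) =214830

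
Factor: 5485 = 5^1*1097^1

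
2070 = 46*45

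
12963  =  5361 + 7602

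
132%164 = 132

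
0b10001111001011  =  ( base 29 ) APS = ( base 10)9163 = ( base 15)2AAD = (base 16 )23cb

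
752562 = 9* 83618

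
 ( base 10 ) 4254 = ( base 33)3TU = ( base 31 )4D7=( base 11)3218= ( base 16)109e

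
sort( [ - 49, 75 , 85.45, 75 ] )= [-49 , 75,75,85.45]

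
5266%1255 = 246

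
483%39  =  15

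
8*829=6632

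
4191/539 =7 + 38/49 = 7.78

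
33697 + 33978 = 67675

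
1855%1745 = 110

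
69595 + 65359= 134954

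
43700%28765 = 14935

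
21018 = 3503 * 6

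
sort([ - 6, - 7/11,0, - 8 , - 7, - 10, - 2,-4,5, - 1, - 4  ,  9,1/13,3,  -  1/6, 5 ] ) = [ - 10, - 8, - 7, - 6, - 4, - 4 , - 2, - 1,-7/11, - 1/6, 0 , 1/13, 3,5, 5,9]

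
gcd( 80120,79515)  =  5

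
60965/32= 60965/32 = 1905.16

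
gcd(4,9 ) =1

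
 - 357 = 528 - 885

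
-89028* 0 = 0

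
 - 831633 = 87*( - 9559)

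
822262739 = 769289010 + 52973729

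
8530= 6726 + 1804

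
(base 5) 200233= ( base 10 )6318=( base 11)4824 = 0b1100010101110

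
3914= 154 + 3760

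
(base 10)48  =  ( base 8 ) 60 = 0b110000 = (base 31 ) 1H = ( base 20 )28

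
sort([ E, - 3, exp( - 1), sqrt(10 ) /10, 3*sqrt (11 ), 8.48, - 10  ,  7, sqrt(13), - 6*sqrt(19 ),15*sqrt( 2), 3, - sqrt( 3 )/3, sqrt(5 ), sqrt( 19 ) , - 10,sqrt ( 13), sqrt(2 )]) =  [ - 6*sqrt( 19), - 10, - 10, - 3 , - sqrt(3)/3  ,  sqrt(10 )/10,exp( - 1),sqrt(2 ),sqrt( 5), E , 3, sqrt(13 ),sqrt (13 ), sqrt(19 ), 7, 8.48, 3*sqrt ( 11 ), 15*sqrt( 2 ) ]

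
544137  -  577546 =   -  33409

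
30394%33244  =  30394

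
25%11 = 3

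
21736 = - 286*( - 76 )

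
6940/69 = 6940/69 = 100.58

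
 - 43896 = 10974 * (-4)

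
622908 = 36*17303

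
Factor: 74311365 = 3^1*5^1*4954091^1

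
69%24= 21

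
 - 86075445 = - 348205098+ 262129653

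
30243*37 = 1118991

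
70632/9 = 7848 =7848.00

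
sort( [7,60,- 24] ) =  [ - 24 , 7,  60] 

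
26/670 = 13/335 = 0.04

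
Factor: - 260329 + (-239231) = -499560 = - 2^3 * 3^1*5^1* 23^1*181^1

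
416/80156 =104/20039  =  0.01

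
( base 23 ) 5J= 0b10000110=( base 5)1014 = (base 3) 11222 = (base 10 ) 134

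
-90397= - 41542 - 48855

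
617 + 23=640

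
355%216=139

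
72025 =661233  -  589208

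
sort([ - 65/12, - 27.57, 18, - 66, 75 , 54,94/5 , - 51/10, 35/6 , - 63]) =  [ - 66, - 63 ,-27.57, - 65/12 , - 51/10, 35/6, 18, 94/5, 54 , 75] 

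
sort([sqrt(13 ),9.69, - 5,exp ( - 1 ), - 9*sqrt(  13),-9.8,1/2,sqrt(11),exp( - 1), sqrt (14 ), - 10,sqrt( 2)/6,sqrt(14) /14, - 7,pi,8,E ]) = [ - 9*sqrt(13), - 10, - 9.8, - 7, - 5,sqrt( 2 )/6, sqrt ( 14)/14,exp( - 1), exp( - 1), 1/2,E, pi,  sqrt ( 11 ), sqrt(13),sqrt(14),8, 9.69] 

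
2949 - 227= 2722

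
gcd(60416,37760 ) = 7552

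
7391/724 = 10 + 151/724 = 10.21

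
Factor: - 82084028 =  - 2^2*13^1*19^1*251^1*331^1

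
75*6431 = 482325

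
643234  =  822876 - 179642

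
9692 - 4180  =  5512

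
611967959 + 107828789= 719796748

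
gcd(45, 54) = 9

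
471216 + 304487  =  775703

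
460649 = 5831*79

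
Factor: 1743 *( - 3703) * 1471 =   -  3^1 * 7^2*23^2*83^1 * 1471^1 = - 9494317959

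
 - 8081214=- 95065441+86984227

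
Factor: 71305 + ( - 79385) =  - 8080 = - 2^4*5^1*101^1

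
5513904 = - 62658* ( - 88 )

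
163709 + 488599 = 652308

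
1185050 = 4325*274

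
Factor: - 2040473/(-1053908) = 2^( - 2)* 37^( -1) *7121^(-1)*2040473^1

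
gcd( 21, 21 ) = 21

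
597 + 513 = 1110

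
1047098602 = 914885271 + 132213331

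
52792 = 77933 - 25141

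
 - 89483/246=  - 364 + 61/246=- 363.75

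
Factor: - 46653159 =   -  3^1 * 7^1*389^1*5711^1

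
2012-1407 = 605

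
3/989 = 3/989=   0.00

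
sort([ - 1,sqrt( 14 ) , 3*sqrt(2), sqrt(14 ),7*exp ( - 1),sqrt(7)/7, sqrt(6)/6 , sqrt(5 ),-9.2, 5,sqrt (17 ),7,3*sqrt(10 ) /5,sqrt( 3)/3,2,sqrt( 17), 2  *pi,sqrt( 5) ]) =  [ - 9.2, - 1,sqrt( 7 ) /7,sqrt(6 ) /6, sqrt(3) /3,  3*sqrt(10)/5, 2 , sqrt( 5 ),sqrt (5 ),7*exp( - 1 ), sqrt(14 ),sqrt(14 ), sqrt(17),sqrt ( 17 ), 3 * sqrt( 2 )  ,  5 , 2*pi, 7 ]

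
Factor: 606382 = 2^1*7^1*43313^1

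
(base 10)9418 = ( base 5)300133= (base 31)9op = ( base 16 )24ca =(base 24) G8A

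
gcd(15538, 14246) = 34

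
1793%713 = 367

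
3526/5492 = 1763/2746= 0.64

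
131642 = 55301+76341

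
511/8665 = 511/8665 = 0.06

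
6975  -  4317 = 2658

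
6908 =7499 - 591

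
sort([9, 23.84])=[9, 23.84]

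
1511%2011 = 1511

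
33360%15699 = 1962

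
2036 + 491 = 2527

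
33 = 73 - 40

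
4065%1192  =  489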